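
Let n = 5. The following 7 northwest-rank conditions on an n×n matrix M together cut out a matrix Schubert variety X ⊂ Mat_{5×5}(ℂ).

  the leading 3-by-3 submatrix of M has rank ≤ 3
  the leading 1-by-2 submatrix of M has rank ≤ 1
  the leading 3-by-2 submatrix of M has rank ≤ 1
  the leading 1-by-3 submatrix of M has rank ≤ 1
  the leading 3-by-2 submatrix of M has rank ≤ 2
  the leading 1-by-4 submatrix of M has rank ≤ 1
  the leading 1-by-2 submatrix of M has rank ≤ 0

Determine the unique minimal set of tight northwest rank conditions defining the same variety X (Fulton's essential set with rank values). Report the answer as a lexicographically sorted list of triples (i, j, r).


Rank table r_w(5×5) implied by the 7 constraints:

  0  0  1  1  1
  1  1  2  2  2
  1  1  2  3  3
  1  2  3  4  4
  1  2  3  4  5

giving w = (3, 1, 4, 2, 5) via Δ²R.

Rothe diagram D(w) (3 cells), 2 SE-corners (essential conditions):

[(1, 2, 0), (3, 2, 1)]


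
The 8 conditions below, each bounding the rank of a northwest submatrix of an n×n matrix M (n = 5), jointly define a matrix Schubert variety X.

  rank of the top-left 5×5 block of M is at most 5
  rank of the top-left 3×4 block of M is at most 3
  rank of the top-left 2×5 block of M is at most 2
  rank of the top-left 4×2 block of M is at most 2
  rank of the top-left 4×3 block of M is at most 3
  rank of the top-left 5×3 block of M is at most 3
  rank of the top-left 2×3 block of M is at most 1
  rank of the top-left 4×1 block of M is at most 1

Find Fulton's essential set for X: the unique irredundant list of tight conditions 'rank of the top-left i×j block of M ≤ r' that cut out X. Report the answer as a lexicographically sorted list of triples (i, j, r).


Computing R[i][j] = min implied NW-rank bound (n=5, 8 conditions):

  1 1 1 1 1
  1 1 1 2 2
  1 2 2 3 3
  1 2 3 4 4
  1 2 3 4 5

second differences of R give the permutation w = (1, 4, 2, 3, 5).

1 SE-corner of the 2-cell Rothe diagram gives Ess(w):

[(2, 3, 1)]


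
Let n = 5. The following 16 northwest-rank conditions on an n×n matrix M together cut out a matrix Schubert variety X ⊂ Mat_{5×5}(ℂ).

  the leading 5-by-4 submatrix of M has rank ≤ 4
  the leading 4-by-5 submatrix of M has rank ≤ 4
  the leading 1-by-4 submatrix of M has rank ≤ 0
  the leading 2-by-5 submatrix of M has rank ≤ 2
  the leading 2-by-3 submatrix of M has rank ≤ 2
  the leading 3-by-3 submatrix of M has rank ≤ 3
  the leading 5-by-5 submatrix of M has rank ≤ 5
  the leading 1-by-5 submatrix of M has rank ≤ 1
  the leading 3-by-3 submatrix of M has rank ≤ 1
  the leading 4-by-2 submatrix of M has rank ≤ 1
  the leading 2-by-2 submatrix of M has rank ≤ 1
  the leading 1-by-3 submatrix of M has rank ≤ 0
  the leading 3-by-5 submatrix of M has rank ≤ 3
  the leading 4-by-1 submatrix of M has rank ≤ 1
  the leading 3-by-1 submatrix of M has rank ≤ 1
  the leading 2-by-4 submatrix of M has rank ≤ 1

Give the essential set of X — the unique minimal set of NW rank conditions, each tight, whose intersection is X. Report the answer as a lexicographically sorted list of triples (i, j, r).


Computing R[i][j] = min implied NW-rank bound (n=5, 16 conditions):

  i=1: 0  0  0  0  1
  i=2: 1  1  1  1  2
  i=3: 1  1  1  2  3
  i=4: 1  1  2  3  4
  i=5: 1  2  3  4  5

reading off 1-entries of Δ²R: w = (5, 1, 4, 3, 2).

|D(w)|=7, |Ess(w)|=3:

[(1, 4, 0), (3, 3, 1), (4, 2, 1)]


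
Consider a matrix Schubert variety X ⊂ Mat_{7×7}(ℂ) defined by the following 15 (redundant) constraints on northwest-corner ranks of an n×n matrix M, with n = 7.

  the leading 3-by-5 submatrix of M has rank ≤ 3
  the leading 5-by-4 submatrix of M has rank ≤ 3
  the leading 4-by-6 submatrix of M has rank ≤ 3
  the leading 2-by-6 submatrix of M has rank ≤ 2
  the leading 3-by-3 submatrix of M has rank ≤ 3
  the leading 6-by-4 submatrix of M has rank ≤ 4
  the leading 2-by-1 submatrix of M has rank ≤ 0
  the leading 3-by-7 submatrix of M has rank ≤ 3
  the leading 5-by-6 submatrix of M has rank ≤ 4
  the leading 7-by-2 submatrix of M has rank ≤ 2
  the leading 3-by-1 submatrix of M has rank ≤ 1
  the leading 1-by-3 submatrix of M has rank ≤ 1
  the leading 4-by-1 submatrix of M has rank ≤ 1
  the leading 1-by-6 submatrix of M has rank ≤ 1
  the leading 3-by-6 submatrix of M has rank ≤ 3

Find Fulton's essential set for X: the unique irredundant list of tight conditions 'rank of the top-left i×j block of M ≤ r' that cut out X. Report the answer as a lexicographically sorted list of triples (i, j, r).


Recovering R(i,j) via the rank-extension bound from the 15 conditions:

  R[1]: 0  1  1  1  1  1  1
  R[2]: 0  1  2  2  2  2  2
  R[3]: 1  2  3  3  3  3  3
  R[4]: 1  2  3  3  3  3  4
  R[5]: 1  2  3  3  4  4  5
  R[6]: 1  2  3  4  5  5  6
  R[7]: 1  2  3  4  5  6  7

the unique w with this rank table is (2, 3, 1, 7, 5, 4, 6).

3 SE-corners of the 6-cell Rothe diagram give Ess(w):

[(2, 1, 0), (4, 6, 3), (5, 4, 3)]


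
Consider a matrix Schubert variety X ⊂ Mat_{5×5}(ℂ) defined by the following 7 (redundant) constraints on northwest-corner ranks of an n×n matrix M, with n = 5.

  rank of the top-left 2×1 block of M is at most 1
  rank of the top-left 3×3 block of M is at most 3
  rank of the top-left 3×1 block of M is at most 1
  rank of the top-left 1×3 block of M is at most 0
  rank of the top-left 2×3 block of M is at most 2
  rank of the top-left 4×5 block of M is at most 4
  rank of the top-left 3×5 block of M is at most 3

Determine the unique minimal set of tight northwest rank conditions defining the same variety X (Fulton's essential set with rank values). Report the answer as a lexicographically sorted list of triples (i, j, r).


Computing R[i][j] = min implied NW-rank bound (n=5, 7 conditions):

  i=1: 0 | 0 | 0 | 1 | 1
  i=2: 1 | 1 | 1 | 2 | 2
  i=3: 1 | 2 | 2 | 3 | 3
  i=4: 1 | 2 | 3 | 4 | 4
  i=5: 1 | 2 | 3 | 4 | 5

hence w(1..5) = (4, 1, 2, 3, 5).

Rothe diagram D(w) (3 cells), 1 SE-corner (essential condition):

[(1, 3, 0)]


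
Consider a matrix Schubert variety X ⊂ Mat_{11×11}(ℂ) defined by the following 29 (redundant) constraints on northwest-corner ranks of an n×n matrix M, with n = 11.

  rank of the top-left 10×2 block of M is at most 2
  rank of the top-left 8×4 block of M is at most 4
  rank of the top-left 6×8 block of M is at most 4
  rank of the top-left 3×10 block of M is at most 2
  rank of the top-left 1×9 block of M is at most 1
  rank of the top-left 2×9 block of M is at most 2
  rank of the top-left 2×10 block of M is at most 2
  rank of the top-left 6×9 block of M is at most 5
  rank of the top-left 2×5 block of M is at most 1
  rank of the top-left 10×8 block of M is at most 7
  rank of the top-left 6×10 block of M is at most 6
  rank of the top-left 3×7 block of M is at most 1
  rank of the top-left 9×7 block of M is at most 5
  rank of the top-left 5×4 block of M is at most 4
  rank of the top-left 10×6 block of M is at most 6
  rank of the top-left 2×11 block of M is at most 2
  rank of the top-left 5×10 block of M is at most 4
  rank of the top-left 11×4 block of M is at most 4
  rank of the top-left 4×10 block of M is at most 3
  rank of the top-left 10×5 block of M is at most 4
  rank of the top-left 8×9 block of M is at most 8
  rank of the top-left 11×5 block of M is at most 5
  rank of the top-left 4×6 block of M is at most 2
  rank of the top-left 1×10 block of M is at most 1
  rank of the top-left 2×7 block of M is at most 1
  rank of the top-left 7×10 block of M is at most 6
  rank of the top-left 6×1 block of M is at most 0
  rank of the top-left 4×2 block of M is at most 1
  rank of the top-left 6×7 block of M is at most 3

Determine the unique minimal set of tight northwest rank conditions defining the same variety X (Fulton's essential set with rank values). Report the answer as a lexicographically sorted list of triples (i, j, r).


The tightest implied rank at each (i,j), from the 29 conditions:

  R[1]: 0 1 1 1 1 1 1 1 1 1 1
  R[2]: 0 1 1 1 1 1 1 2 2 2 2
  R[3]: 0 1 1 1 1 1 1 2 2 2 3
  R[4]: 0 1 2 2 2 2 2 3 3 3 4
  R[5]: 0 1 2 3 3 3 3 4 4 4 5
  R[6]: 0 1 2 3 3 3 3 4 5 5 6
  R[7]: 1 2 3 4 4 4 4 5 6 6 7
  R[8]: 1 2 3 4 4 5 5 6 7 7 8
  R[9]: 1 2 3 4 4 5 5 6 7 8 9
  R[10]: 1 2 3 4 4 5 6 7 8 9 10
  R[11]: 1 2 3 4 5 6 7 8 9 10 11

second differences of R give the permutation w = (2, 8, 11, 3, 4, 9, 1, 6, 10, 7, 5).

D(w) has 25 cells with 6 SE-corners; essential set:

[(3, 7, 1), (3, 10, 2), (6, 1, 0), (6, 7, 3), (9, 7, 5), (10, 5, 4)]


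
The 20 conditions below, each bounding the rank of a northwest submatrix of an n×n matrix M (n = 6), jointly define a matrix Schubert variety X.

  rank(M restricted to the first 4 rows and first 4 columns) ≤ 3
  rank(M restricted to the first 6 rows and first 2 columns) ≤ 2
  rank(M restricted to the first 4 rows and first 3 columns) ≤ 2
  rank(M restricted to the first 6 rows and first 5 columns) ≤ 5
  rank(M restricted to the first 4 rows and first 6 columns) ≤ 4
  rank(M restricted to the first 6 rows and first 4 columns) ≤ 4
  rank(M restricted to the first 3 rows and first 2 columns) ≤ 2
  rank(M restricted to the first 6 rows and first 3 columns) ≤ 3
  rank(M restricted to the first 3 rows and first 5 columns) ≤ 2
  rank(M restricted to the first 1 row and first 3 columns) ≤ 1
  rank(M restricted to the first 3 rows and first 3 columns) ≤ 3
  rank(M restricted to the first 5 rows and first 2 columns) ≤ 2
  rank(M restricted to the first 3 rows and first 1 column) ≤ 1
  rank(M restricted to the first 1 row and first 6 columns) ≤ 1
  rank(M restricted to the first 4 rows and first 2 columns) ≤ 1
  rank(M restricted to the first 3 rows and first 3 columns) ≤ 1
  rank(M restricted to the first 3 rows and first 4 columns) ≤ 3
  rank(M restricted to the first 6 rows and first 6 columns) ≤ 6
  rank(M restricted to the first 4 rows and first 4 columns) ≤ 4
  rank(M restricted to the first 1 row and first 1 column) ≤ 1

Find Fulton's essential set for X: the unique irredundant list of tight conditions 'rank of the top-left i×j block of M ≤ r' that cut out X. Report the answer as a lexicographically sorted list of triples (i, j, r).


Propagating the 20 rank bounds to every northwest block:

  i=1: 1, 1, 1, 1, 1, 1
  i=2: 1, 1, 1, 2, 2, 2
  i=3: 1, 1, 1, 2, 2, 3
  i=4: 1, 1, 2, 3, 3, 4
  i=5: 1, 2, 3, 4, 4, 5
  i=6: 1, 2, 3, 4, 5, 6

so w = (1, 4, 6, 3, 2, 5).

3 SE-corners of the 6-cell Rothe diagram give Ess(w):

[(3, 3, 1), (3, 5, 2), (4, 2, 1)]


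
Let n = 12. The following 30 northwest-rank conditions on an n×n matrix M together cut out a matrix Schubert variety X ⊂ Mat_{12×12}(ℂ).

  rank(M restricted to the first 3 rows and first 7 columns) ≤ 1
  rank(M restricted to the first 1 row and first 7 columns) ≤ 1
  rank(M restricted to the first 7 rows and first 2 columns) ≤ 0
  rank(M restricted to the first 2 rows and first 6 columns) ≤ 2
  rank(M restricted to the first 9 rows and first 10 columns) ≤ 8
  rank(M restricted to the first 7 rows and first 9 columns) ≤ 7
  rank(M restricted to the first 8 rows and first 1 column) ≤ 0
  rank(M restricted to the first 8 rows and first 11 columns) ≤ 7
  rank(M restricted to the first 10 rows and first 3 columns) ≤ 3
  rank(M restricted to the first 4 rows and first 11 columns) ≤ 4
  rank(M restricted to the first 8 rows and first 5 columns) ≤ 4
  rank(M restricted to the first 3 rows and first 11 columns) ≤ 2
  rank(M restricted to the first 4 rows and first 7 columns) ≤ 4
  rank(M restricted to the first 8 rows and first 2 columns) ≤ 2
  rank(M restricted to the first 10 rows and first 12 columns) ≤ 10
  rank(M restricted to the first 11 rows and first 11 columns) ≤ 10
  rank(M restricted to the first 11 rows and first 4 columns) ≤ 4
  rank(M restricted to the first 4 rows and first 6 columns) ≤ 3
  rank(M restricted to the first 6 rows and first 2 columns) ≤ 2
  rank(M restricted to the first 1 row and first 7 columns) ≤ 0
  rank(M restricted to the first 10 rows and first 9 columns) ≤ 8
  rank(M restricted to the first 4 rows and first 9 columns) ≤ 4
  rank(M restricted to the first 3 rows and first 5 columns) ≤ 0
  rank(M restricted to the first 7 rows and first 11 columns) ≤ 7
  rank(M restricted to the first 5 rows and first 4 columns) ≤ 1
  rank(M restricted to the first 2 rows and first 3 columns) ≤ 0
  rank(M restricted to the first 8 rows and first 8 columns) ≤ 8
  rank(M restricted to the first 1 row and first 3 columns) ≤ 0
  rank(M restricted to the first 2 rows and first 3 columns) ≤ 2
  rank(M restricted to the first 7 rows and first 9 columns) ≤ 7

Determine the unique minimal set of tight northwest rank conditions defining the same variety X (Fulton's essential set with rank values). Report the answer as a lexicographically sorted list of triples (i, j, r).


Reconstructing r_w from the 30 given conditions:

  i=1: 0 | 0 | 0 | 0 | 0 | 0 | 0 | 1 | 1 | 1 | 1 | 1
  i=2: 0 | 0 | 0 | 0 | 0 | 1 | 1 | 2 | 2 | 2 | 2 | 2
  i=3: 0 | 0 | 0 | 0 | 0 | 1 | 1 | 2 | 2 | 2 | 2 | 3
  i=4: 0 | 0 | 1 | 1 | 1 | 2 | 2 | 3 | 3 | 3 | 3 | 4
  i=5: 0 | 0 | 1 | 1 | 2 | 3 | 3 | 4 | 4 | 4 | 4 | 5
  i=6: 0 | 0 | 1 | 2 | 3 | 4 | 4 | 5 | 5 | 5 | 5 | 6
  i=7: 0 | 0 | 1 | 2 | 3 | 4 | 5 | 6 | 6 | 6 | 6 | 7
  i=8: 0 | 1 | 2 | 3 | 4 | 5 | 6 | 7 | 7 | 7 | 7 | 8
  i=9: 1 | 2 | 3 | 4 | 5 | 6 | 7 | 8 | 8 | 8 | 8 | 9
  i=10: 1 | 2 | 3 | 4 | 5 | 6 | 7 | 8 | 8 | 9 | 9 | 10
  i=11: 1 | 2 | 3 | 4 | 5 | 6 | 7 | 8 | 9 | 10 | 10 | 11
  i=12: 1 | 2 | 3 | 4 | 5 | 6 | 7 | 8 | 9 | 10 | 11 | 12

giving w = (8, 6, 12, 3, 5, 4, 7, 2, 1, 10, 9, 11) via Δ²R.

|D(w)|=32, |Ess(w)|=8:

[(1, 7, 0), (3, 5, 0), (3, 7, 1), (3, 11, 2), (5, 4, 1), (7, 2, 0), (8, 1, 0), (10, 9, 8)]


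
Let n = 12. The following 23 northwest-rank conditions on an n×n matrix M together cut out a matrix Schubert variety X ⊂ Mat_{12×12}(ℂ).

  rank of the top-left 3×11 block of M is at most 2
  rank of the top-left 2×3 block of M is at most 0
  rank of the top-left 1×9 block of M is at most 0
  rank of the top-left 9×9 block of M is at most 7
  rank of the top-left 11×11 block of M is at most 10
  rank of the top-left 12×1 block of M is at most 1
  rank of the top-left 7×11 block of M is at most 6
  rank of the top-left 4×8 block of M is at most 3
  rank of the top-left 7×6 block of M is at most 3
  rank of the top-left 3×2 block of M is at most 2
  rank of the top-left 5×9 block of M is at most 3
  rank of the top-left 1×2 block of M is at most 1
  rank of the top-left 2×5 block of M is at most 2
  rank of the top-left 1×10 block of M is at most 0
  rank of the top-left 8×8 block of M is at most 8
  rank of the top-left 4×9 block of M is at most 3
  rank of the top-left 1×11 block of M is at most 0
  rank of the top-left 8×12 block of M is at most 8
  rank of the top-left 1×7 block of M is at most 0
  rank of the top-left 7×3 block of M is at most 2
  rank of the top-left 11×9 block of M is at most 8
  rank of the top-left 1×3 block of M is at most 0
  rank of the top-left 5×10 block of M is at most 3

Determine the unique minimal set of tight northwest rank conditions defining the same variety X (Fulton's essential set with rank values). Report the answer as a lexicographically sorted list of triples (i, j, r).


The tightest implied rank at each (i,j), from the 23 conditions:

  row 1: 0 0 0 0 0 0 0 0 0 0 0 1
  row 2: 0 0 0 1 1 1 1 1 1 1 1 2
  row 3: 1 1 1 2 2 2 2 2 2 2 2 3
  row 4: 1 2 2 3 3 3 3 3 3 3 3 4
  row 5: 1 2 2 3 3 3 3 3 3 3 4 5
  row 6: 1 2 2 3 3 3 4 4 4 4 5 6
  row 7: 1 2 2 3 3 3 4 5 5 5 6 7
  row 8: 1 2 3 4 4 4 5 6 6 6 7 8
  row 9: 1 2 3 4 5 5 6 7 7 7 8 9
  row 10: 1 2 3 4 5 6 7 8 8 8 9 10
  row 11: 1 2 3 4 5 6 7 8 8 9 10 11
  row 12: 1 2 3 4 5 6 7 8 9 10 11 12

reading off 1-entries of Δ²R: w = (12, 4, 1, 2, 11, 7, 8, 3, 5, 6, 10, 9).

D(w) has 28 cells with 6 SE-corners; essential set:

[(1, 11, 0), (2, 3, 0), (5, 10, 3), (7, 3, 2), (7, 6, 3), (11, 9, 8)]


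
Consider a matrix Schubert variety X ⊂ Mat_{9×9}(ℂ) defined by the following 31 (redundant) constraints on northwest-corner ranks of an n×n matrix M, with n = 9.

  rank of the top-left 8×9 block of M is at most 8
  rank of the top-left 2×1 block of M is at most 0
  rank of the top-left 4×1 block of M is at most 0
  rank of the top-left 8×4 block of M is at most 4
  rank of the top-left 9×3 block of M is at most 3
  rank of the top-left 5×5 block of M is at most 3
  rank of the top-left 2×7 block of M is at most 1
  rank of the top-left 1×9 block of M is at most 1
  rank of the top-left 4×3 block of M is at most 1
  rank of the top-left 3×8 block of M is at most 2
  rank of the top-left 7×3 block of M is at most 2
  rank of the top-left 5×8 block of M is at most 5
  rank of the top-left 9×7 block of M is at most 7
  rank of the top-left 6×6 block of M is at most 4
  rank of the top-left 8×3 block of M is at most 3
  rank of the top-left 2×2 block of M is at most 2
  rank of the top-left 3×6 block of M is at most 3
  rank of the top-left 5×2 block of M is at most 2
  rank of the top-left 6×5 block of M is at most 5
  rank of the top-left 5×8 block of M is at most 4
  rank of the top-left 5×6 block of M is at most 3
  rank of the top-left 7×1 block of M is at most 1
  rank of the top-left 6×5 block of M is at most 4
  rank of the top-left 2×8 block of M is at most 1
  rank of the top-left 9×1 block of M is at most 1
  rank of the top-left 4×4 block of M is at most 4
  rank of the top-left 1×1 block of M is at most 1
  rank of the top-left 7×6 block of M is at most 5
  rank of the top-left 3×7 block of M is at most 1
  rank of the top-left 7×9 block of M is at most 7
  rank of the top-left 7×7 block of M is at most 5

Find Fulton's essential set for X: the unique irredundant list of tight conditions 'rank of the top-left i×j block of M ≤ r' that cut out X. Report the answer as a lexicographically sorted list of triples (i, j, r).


Rank table r_w(9×9) implied by the 31 constraints:

  R[1]: 0 1 1 1 1 1 1 1 1
  R[2]: 0 1 1 1 1 1 1 1 2
  R[3]: 0 1 1 1 1 1 1 2 3
  R[4]: 0 1 1 2 2 2 2 3 4
  R[5]: 1 2 2 3 3 3 3 4 5
  R[6]: 1 2 2 3 4 4 4 5 6
  R[7]: 1 2 2 3 4 5 5 6 7
  R[8]: 1 2 3 4 5 6 6 7 8
  R[9]: 1 2 3 4 5 6 7 8 9

so w = (2, 9, 8, 4, 1, 5, 6, 3, 7).

D(w) has 18 cells with 5 SE-corners; essential set:

[(2, 8, 1), (3, 7, 1), (4, 1, 0), (4, 3, 1), (7, 3, 2)]


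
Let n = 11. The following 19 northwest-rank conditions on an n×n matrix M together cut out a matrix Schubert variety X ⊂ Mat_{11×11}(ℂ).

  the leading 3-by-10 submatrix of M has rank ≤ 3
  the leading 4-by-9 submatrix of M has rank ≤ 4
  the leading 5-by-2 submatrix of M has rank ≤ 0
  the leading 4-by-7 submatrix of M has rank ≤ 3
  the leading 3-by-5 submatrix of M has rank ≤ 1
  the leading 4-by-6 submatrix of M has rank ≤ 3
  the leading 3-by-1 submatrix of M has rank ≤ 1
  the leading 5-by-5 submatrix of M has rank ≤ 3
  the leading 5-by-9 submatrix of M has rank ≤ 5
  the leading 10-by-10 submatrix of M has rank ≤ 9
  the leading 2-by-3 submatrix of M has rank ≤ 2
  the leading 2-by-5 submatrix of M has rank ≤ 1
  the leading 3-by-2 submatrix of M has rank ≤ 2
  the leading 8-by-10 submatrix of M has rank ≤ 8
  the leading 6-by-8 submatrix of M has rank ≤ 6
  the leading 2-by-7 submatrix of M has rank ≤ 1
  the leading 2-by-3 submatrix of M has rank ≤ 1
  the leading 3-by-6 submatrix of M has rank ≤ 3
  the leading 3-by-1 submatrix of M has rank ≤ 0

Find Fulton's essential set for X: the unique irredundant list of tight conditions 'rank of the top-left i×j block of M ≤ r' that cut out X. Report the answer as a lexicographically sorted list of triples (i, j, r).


Rank table r_w(11×11) implied by the 19 constraints:

  R[1]: 0, 0, 1, 1, 1, 1, 1, 1, 1, 1, 1
  R[2]: 0, 0, 1, 1, 1, 1, 1, 2, 2, 2, 2
  R[3]: 0, 0, 1, 1, 1, 2, 2, 3, 3, 3, 3
  R[4]: 0, 0, 1, 2, 2, 3, 3, 4, 4, 4, 4
  R[5]: 0, 0, 1, 2, 3, 4, 4, 5, 5, 5, 5
  R[6]: 1, 1, 2, 3, 4, 5, 5, 6, 6, 6, 6
  R[7]: 1, 2, 3, 4, 5, 6, 6, 7, 7, 7, 7
  R[8]: 1, 2, 3, 4, 5, 6, 7, 8, 8, 8, 8
  R[9]: 1, 2, 3, 4, 5, 6, 7, 8, 9, 9, 9
  R[10]: 1, 2, 3, 4, 5, 6, 7, 8, 9, 9, 10
  R[11]: 1, 2, 3, 4, 5, 6, 7, 8, 9, 10, 11

giving w = (3, 8, 6, 4, 5, 1, 2, 7, 9, 11, 10) via Δ²R.

Fulton essential set (4 of the 17 Rothe cells):

[(2, 7, 1), (3, 5, 1), (5, 2, 0), (10, 10, 9)]


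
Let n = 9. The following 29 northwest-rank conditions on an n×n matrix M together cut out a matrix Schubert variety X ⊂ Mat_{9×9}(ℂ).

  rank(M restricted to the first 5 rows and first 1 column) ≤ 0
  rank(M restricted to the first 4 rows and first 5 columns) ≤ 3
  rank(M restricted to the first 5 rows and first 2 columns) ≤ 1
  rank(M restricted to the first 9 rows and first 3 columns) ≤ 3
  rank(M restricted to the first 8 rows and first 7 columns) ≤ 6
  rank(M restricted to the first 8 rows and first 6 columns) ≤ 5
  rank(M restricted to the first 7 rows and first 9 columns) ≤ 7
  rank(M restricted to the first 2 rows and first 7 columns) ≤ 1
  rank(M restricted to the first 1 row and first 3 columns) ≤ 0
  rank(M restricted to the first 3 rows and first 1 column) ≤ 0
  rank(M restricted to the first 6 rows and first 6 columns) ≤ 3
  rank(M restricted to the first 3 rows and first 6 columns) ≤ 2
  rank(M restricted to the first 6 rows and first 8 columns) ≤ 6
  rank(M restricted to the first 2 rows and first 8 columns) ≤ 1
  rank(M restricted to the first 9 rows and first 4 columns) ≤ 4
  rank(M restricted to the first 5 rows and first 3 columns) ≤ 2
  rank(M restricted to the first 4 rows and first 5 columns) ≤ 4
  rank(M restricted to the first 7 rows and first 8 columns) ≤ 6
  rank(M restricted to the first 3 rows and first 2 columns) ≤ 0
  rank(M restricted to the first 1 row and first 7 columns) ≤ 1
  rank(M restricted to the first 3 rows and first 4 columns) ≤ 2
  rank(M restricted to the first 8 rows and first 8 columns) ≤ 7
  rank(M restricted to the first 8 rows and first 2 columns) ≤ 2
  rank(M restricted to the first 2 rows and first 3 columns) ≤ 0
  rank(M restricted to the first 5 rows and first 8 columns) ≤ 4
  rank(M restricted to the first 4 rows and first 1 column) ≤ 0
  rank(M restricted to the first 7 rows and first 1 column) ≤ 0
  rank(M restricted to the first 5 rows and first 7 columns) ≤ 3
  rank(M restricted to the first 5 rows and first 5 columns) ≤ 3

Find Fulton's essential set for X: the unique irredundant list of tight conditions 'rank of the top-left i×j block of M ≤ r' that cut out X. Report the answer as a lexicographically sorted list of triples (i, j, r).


The tightest implied rank at each (i,j), from the 29 conditions:

  row 1: 0, 0, 0, 1, 1, 1, 1, 1, 1
  row 2: 0, 0, 0, 1, 1, 1, 1, 1, 2
  row 3: 0, 0, 1, 2, 2, 2, 2, 2, 3
  row 4: 0, 1, 2, 3, 3, 3, 3, 3, 4
  row 5: 0, 1, 2, 3, 3, 3, 3, 4, 5
  row 6: 0, 1, 2, 3, 3, 3, 4, 5, 6
  row 7: 0, 1, 2, 3, 4, 4, 5, 6, 7
  row 8: 1, 2, 3, 4, 5, 5, 6, 7, 8
  row 9: 1, 2, 3, 4, 5, 6, 7, 8, 9

the unique w with this rank table is (4, 9, 3, 2, 8, 7, 5, 1, 6).

6 SE-corners of the 21-cell Rothe diagram give Ess(w):

[(2, 3, 0), (2, 8, 1), (3, 2, 0), (5, 7, 3), (6, 6, 3), (7, 1, 0)]


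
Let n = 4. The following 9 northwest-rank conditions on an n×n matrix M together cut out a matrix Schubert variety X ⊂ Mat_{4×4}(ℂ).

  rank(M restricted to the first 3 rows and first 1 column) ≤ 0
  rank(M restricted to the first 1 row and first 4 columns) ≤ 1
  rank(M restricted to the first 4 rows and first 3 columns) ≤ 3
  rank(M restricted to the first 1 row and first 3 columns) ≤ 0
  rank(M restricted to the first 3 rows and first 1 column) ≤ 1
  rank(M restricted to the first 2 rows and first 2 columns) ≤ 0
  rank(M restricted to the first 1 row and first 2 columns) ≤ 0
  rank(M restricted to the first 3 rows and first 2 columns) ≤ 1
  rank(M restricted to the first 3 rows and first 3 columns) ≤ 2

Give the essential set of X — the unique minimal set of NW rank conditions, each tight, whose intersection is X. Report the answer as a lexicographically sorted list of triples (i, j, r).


The tightest implied rank at each (i,j), from the 9 conditions:

  i=1: 0 0 0 1
  i=2: 0 0 1 2
  i=3: 0 1 2 3
  i=4: 1 2 3 4

hence w(1..4) = (4, 3, 2, 1).

Fulton essential set (3 of the 6 Rothe cells):

[(1, 3, 0), (2, 2, 0), (3, 1, 0)]


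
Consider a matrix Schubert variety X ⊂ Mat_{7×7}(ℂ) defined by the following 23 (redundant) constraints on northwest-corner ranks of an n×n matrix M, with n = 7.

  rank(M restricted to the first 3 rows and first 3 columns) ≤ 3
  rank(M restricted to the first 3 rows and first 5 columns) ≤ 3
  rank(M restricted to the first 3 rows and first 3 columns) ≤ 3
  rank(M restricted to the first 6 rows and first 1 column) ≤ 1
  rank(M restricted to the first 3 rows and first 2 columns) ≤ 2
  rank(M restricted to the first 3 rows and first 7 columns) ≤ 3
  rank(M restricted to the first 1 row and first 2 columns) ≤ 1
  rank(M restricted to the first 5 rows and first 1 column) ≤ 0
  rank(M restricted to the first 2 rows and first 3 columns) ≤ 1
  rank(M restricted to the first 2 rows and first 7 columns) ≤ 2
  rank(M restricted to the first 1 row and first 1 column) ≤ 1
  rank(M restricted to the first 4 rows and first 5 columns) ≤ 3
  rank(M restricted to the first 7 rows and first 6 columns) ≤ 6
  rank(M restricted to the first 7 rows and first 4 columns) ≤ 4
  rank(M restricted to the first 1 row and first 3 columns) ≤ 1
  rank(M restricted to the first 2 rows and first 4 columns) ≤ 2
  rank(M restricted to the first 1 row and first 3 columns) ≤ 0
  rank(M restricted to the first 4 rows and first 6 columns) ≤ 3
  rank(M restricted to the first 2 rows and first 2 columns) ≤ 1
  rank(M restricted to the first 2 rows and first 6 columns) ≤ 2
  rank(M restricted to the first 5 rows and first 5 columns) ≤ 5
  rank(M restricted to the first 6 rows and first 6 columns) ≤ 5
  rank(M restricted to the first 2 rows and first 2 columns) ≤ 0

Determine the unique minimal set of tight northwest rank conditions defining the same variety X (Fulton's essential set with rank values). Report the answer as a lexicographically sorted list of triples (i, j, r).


Rank table r_w(7×7) implied by the 23 constraints:

  i=1: 0 0 0 1 1 1 1
  i=2: 0 0 1 2 2 2 2
  i=3: 0 1 2 3 3 3 3
  i=4: 0 1 2 3 3 3 4
  i=5: 0 1 2 3 4 4 5
  i=6: 1 2 3 4 5 5 6
  i=7: 1 2 3 4 5 6 7

the unique w with this rank table is (4, 3, 2, 7, 5, 1, 6).

|D(w)|=10, |Ess(w)|=4:

[(1, 3, 0), (2, 2, 0), (4, 6, 3), (5, 1, 0)]


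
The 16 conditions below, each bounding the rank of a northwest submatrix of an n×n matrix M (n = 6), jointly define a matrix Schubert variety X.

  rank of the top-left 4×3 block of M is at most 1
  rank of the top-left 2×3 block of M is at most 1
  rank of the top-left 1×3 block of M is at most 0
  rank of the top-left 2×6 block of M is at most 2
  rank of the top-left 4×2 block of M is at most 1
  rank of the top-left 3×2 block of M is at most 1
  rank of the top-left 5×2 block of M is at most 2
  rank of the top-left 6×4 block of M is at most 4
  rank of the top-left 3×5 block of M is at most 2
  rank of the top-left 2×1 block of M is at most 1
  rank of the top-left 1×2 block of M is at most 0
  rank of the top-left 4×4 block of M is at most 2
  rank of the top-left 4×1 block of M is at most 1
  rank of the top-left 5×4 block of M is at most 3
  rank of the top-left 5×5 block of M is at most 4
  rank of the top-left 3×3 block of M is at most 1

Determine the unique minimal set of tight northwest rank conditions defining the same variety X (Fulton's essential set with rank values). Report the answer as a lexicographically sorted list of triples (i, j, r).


Computing R[i][j] = min implied NW-rank bound (n=6, 16 conditions):

  i=1: 0  0  0  1  1  1
  i=2: 1  1  1  2  2  2
  i=3: 1  1  1  2  2  3
  i=4: 1  1  1  2  3  4
  i=5: 1  2  2  3  4  5
  i=6: 1  2  3  4  5  6

giving w = (4, 1, 6, 5, 2, 3) via Δ²R.

Fulton essential set (3 of the 8 Rothe cells):

[(1, 3, 0), (3, 5, 2), (4, 3, 1)]


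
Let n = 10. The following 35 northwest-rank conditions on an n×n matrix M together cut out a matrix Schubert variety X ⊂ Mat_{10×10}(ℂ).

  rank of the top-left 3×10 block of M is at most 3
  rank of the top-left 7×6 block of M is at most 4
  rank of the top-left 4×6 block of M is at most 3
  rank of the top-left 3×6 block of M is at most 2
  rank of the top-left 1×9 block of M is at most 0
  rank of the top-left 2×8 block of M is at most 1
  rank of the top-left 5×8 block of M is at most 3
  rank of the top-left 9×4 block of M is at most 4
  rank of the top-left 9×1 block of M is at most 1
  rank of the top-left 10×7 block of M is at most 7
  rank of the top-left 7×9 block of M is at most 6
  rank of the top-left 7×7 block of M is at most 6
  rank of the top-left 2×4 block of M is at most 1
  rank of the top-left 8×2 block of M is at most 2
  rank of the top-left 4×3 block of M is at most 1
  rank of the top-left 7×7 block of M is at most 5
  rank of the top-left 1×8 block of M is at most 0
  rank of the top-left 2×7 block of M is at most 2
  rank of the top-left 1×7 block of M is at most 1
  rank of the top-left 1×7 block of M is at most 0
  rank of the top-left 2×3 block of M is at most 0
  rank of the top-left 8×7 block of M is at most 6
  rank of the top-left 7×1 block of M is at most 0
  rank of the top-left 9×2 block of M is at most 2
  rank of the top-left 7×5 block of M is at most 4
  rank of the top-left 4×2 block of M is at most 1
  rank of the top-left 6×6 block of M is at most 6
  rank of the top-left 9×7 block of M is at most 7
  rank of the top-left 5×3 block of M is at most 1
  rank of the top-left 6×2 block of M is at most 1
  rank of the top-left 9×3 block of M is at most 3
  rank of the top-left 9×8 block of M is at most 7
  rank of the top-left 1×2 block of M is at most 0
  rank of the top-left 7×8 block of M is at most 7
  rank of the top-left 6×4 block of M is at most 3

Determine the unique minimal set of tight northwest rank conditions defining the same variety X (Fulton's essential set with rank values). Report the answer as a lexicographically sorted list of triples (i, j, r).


The tightest implied rank at each (i,j), from the 35 conditions:

  i=1: 0  0  0  0  0  0  0  0  0  1
  i=2: 0  0  0  1  1  1  1  1  1  2
  i=3: 0  1  1  2  2  2  2  2  2  3
  i=4: 0  1  1  2  3  3  3  3  3  4
  i=5: 0  1  1  2  3  3  3  3  4  5
  i=6: 0  1  2  3  4  4  4  4  5  6
  i=7: 0  1  2  3  4  4  5  5  6  7
  i=8: 1  2  3  4  5  5  6  6  7  8
  i=9: 1  2  3  4  5  6  7  7  8  9
  i=10: 1  2  3  4  5  6  7  8  9  10

giving w = (10, 4, 2, 5, 9, 3, 7, 1, 6, 8) via Δ²R.

|D(w)|=23, |Ess(w)|=6:

[(1, 9, 0), (2, 3, 0), (5, 3, 1), (5, 8, 3), (7, 1, 0), (7, 6, 4)]


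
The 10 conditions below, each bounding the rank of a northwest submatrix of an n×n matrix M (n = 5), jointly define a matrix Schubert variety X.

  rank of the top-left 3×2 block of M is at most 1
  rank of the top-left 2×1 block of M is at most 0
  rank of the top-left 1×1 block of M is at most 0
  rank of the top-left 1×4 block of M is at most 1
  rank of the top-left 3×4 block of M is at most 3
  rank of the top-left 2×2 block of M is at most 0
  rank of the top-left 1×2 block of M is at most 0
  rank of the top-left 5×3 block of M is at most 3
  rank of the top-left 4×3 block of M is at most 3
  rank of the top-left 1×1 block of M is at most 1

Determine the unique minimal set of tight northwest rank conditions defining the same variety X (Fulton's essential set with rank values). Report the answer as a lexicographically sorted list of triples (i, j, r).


Rank table r_w(5×5) implied by the 10 constraints:

  i=1: 0  0  1  1  1
  i=2: 0  0  1  2  2
  i=3: 1  1  2  3  3
  i=4: 1  2  3  4  4
  i=5: 1  2  3  4  5

reading off 1-entries of Δ²R: w = (3, 4, 1, 2, 5).

Fulton essential set (1 of the 4 Rothe cells):

[(2, 2, 0)]


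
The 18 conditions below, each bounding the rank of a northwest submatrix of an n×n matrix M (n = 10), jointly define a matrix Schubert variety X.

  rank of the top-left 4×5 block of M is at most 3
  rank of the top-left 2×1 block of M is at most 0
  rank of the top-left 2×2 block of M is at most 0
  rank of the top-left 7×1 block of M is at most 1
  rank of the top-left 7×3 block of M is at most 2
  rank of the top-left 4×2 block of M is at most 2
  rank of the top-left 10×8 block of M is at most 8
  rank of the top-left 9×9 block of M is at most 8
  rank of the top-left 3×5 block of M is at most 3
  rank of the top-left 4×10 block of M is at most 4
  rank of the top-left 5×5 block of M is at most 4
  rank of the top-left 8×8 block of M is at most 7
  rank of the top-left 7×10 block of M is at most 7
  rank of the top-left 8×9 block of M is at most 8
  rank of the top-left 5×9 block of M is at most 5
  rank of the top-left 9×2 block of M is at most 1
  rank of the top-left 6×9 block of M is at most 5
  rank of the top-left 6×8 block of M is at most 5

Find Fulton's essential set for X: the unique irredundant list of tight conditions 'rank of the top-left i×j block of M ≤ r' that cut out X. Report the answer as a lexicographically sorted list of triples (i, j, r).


Computing R[i][j] = min implied NW-rank bound (n=10, 18 conditions):

  row 1: 0 0 1 1 1 1 1 1 1 1
  row 2: 0 0 1 2 2 2 2 2 2 2
  row 3: 1 1 2 3 3 3 3 3 3 3
  row 4: 1 1 2 3 3 4 4 4 4 4
  row 5: 1 1 2 3 4 5 5 5 5 5
  row 6: 1 1 2 3 4 5 5 5 5 6
  row 7: 1 1 2 3 4 5 6 6 6 7
  row 8: 1 1 2 3 4 5 6 7 7 8
  row 9: 1 1 2 3 4 5 6 7 8 9
  row 10: 1 2 3 4 5 6 7 8 9 10

reading off 1-entries of Δ²R: w = (3, 4, 1, 6, 5, 10, 7, 8, 9, 2).

|D(w)|=14, |Ess(w)|=4:

[(2, 2, 0), (4, 5, 3), (6, 9, 5), (9, 2, 1)]


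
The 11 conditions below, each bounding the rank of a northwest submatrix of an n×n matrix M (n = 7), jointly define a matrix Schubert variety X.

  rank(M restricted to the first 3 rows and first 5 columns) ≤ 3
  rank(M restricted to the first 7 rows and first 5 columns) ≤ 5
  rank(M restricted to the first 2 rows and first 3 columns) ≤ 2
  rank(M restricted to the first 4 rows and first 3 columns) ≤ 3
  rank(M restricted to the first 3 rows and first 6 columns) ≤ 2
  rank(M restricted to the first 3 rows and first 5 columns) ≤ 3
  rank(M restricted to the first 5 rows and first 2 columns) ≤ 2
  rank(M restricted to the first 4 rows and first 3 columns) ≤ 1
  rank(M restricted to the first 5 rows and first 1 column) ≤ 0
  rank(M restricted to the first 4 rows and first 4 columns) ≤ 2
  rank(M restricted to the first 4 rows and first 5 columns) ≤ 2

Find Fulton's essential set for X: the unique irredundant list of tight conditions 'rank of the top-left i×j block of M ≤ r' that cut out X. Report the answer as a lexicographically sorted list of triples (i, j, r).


Rank table r_w(7×7) implied by the 11 constraints:

  0, 1, 1, 1, 1, 1, 1
  0, 1, 1, 2, 2, 2, 2
  0, 1, 1, 2, 2, 2, 3
  0, 1, 1, 2, 2, 3, 4
  0, 1, 2, 3, 3, 4, 5
  1, 2, 3, 4, 4, 5, 6
  1, 2, 3, 4, 5, 6, 7

second differences of R give the permutation w = (2, 4, 7, 6, 3, 1, 5).

Rothe diagram D(w) (11 cells), 4 SE-corners (essential conditions):

[(3, 6, 2), (4, 3, 1), (4, 5, 2), (5, 1, 0)]


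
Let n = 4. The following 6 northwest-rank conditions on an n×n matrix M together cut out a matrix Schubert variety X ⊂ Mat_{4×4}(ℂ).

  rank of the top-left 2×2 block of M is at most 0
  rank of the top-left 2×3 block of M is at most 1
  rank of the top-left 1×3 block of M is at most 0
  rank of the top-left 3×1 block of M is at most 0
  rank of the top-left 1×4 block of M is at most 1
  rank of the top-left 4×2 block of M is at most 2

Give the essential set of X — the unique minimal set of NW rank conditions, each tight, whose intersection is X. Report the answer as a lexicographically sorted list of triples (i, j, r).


Reconstructing r_w from the 6 given conditions:

  R[1]: 0, 0, 0, 1
  R[2]: 0, 0, 1, 2
  R[3]: 0, 1, 2, 3
  R[4]: 1, 2, 3, 4

so w = (4, 3, 2, 1).

|D(w)|=6, |Ess(w)|=3:

[(1, 3, 0), (2, 2, 0), (3, 1, 0)]


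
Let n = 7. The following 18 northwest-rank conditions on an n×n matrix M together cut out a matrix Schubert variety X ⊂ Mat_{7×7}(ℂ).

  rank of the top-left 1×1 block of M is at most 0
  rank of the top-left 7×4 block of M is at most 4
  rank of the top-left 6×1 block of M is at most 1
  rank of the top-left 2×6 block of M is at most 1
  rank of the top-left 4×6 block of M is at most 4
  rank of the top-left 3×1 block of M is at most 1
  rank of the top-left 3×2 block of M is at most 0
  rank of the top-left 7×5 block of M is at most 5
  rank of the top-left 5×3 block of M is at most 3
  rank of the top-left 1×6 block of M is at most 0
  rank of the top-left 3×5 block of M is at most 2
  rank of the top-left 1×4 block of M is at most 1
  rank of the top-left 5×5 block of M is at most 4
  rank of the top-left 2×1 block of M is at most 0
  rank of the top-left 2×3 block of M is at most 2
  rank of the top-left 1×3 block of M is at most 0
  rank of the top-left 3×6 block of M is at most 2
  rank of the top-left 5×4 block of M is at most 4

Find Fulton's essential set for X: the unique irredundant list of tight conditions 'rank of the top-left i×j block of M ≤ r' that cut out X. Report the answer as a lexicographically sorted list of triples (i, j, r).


Reconstructing r_w from the 18 given conditions:

  row 1: 0 | 0 | 0 | 0 | 0 | 0 | 1
  row 2: 0 | 0 | 1 | 1 | 1 | 1 | 2
  row 3: 0 | 0 | 1 | 2 | 2 | 2 | 3
  row 4: 1 | 1 | 2 | 3 | 3 | 3 | 4
  row 5: 1 | 2 | 3 | 4 | 4 | 4 | 5
  row 6: 1 | 2 | 3 | 4 | 5 | 5 | 6
  row 7: 1 | 2 | 3 | 4 | 5 | 6 | 7

hence w(1..7) = (7, 3, 4, 1, 2, 5, 6).

Fulton essential set (2 of the 10 Rothe cells):

[(1, 6, 0), (3, 2, 0)]


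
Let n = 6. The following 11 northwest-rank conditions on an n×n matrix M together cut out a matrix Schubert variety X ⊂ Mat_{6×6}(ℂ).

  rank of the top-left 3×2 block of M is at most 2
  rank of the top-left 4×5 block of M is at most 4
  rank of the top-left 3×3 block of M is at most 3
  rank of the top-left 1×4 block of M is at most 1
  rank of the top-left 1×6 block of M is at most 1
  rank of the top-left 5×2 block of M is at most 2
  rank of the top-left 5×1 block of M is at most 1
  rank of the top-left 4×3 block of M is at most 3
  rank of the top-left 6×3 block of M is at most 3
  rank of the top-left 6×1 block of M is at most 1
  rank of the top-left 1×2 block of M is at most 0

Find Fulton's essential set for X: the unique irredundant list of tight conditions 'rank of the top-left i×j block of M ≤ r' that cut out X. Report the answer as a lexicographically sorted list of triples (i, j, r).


Computing R[i][j] = min implied NW-rank bound (n=6, 11 conditions):

  row 1: 0 | 0 | 1 | 1 | 1 | 1
  row 2: 1 | 1 | 2 | 2 | 2 | 2
  row 3: 1 | 2 | 3 | 3 | 3 | 3
  row 4: 1 | 2 | 3 | 4 | 4 | 4
  row 5: 1 | 2 | 3 | 4 | 5 | 5
  row 6: 1 | 2 | 3 | 4 | 5 | 6

giving w = (3, 1, 2, 4, 5, 6) via Δ²R.

ℓ(w)=2; the 1 essential cell (i,j,r):

[(1, 2, 0)]


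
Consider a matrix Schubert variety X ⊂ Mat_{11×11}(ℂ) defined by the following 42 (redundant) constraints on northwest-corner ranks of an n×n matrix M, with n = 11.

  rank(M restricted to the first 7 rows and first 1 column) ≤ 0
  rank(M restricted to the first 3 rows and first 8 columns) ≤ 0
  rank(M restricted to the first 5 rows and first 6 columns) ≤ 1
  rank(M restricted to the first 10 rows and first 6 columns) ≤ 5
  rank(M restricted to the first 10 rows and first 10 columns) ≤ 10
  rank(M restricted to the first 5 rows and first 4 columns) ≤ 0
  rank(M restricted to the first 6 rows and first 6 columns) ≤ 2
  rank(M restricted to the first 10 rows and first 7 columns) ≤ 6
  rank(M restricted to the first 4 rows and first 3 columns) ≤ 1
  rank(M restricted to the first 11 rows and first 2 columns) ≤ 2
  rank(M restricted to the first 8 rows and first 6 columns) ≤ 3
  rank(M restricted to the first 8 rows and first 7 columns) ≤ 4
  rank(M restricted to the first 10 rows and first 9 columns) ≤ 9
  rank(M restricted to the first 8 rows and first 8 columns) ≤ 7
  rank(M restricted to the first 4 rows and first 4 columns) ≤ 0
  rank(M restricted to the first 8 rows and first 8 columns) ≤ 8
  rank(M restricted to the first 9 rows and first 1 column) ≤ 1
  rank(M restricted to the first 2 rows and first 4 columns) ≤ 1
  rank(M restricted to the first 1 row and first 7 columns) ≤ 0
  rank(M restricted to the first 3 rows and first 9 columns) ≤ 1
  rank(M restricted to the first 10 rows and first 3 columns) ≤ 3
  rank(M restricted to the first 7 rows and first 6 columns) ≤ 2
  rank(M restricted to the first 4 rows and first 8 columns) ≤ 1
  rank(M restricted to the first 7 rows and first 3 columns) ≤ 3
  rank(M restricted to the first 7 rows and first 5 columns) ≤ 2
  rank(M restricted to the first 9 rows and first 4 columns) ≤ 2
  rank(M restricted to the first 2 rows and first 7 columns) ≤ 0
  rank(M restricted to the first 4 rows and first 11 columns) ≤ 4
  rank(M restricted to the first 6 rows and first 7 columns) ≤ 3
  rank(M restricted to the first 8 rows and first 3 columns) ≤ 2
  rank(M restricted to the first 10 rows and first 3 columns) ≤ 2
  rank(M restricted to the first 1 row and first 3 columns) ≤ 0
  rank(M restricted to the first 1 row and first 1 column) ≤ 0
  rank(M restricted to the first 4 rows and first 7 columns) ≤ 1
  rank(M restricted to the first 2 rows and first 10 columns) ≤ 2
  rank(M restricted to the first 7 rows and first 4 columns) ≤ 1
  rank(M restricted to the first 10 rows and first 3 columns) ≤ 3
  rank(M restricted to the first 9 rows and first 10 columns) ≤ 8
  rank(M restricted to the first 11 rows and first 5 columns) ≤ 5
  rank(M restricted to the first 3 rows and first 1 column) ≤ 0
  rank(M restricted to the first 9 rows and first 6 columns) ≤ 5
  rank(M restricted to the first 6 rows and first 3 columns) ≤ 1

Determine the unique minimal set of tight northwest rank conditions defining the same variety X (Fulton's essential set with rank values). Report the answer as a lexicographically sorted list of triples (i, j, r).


Reconstructing r_w from the 42 given conditions:

  row 1: 0, 0, 0, 0, 0, 0, 0, 0, 1, 1, 1
  row 2: 0, 0, 0, 0, 0, 0, 0, 0, 1, 2, 2
  row 3: 0, 0, 0, 0, 0, 0, 0, 0, 1, 2, 3
  row 4: 0, 0, 0, 0, 1, 1, 1, 1, 2, 3, 4
  row 5: 0, 0, 0, 0, 1, 1, 2, 2, 3, 4, 5
  row 6: 0, 1, 1, 1, 2, 2, 3, 3, 4, 5, 6
  row 7: 0, 1, 1, 1, 2, 2, 3, 4, 5, 6, 7
  row 8: 1, 2, 2, 2, 3, 3, 4, 5, 6, 7, 8
  row 9: 1, 2, 2, 2, 3, 4, 5, 6, 7, 8, 9
  row 10: 1, 2, 2, 3, 4, 5, 6, 7, 8, 9, 10
  row 11: 1, 2, 3, 4, 5, 6, 7, 8, 9, 10, 11

giving w = (9, 10, 11, 5, 7, 2, 8, 1, 6, 4, 3) via Δ²R.

ℓ(w)=41; the 8 essential cells (i,j,r):

[(3, 8, 0), (5, 4, 0), (5, 6, 1), (7, 1, 0), (7, 4, 1), (7, 6, 2), (9, 4, 2), (10, 3, 2)]
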